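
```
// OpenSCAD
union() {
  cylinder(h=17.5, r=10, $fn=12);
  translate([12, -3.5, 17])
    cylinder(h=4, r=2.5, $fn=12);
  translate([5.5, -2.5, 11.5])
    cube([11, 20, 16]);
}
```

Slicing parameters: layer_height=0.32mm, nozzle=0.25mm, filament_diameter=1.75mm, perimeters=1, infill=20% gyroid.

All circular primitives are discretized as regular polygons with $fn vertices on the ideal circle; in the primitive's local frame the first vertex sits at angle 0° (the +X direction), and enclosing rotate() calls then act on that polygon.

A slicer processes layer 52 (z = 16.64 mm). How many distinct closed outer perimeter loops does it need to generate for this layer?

1

At z = 16.64 mm: the r=10 cylinder gives a regular 12-gon of circumradius 10 (constant along its height); the cylinder at (12, -3.5) is absent (z outside [17, 21]); the 11×20 cube at (5.5, -2.5) contributes its full rectangle; Merging all regions: the regions partially overlap (shared area 34.56 mm²), so overlapping operands fuse into one piece — 1 connected region. The result has 1 disconnected region.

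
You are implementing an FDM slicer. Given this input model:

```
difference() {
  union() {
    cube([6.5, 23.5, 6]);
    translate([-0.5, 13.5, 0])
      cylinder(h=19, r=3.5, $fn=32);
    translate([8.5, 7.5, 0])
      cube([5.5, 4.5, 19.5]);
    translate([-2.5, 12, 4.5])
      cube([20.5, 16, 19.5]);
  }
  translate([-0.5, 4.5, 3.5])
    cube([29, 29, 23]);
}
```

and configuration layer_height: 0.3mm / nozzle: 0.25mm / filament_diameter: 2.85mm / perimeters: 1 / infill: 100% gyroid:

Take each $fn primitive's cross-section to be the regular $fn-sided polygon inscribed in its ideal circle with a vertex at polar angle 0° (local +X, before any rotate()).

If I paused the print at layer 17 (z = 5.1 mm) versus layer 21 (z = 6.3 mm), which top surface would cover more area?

Layer 17 (z = 5.1): the cube (footprint 6.5×23.5) is included at this height (area 152.75 mm²); the r=3.5 cylinder at (-0.5, 13.5) contributes a regular 32-gon of circumradius 3.5 (area = (32/2)·3.500²·sin(360°/32) = 38.24 mm²); the cube at (8.5, 7.5) (footprint 5.5×4.5) is included at this height (area 24.75 mm²); the 20.5×16 cube at (-2.5, 12) contributes its full rectangle (area 328.00 mm²); Merging all regions: the regions partially overlap — summed areas 543.74 mm² minus the doubly-counted overlap 102.46 mm² gives 441.28 mm² — area = 441.28 mm²; the cube at (-0.5, 4.5) is present — its section is the full 29×29 rectangle (area 841.00 mm²); After the difference (first − rest): starting from the result so far (441.28 mm²), the 29×29 cube at (-0.5, 4.5) partially overlaps it — only the 370.49 mm² overlap (of its 841.00 mm²) is removed, clipping the outline — area = 70.79 mm². So its area = 70.79 mm². Layer 21 (z = 6.3): the cube does not reach this height (z outside [0, 6]); the r=3.5 cylinder at (-0.5, 13.5) gives a regular 32-gon of circumradius 3.5 (constant along its height) (area = (32/2)·3.500²·sin(360°/32) = 38.24 mm²); the cube at (8.5, 7.5) (footprint 5.5×4.5) is included at this height (area 24.75 mm²); the cube at (-2.5, 12) (footprint 20.5×16) is included at this height (area 328.00 mm²); Taking the union: the regions partially overlap — summed areas 390.99 mm² minus the doubly-counted overlap 24.20 mm² gives 366.79 mm² — area = 366.79 mm²; the 29×29 cube at (-0.5, 4.5) contributes its full rectangle (area 841.00 mm²); Taking the first minus the rest: starting from the result so far (366.79 mm²), the 29×29 cube at (-0.5, 4.5) partially overlaps it — only the 325.24 mm² overlap (of its 841.00 mm²) is removed, clipping the outline — area = 41.54 mm². So its area = 41.54 mm². Layer 17 is larger (70.79 vs 41.54 mm²).

layer 17 (z = 5.1 mm)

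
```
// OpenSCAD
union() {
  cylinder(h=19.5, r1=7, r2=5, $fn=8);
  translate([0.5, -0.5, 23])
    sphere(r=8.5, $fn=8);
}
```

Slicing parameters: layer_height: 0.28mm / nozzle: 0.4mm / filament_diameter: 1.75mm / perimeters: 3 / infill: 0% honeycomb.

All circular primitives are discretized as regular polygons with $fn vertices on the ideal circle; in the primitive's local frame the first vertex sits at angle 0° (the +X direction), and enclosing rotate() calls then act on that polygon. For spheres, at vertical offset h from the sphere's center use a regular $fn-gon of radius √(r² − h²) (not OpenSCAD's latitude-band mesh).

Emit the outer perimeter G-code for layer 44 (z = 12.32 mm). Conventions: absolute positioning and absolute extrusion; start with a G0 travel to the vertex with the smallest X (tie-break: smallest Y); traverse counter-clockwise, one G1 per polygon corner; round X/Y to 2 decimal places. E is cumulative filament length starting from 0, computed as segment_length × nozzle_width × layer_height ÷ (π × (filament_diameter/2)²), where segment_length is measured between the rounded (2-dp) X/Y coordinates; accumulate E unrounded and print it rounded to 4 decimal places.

G0 X-5.74 Y0.00 Z12.32
G1 X-4.06 Y-4.06 E0.2046
G1 X0.00 Y-5.74 E0.4092
G1 X4.06 Y-4.06 E0.6138
G1 X5.74 Y0.00 E0.8184
G1 X4.06 Y4.06 E1.0230
G1 X0.00 Y5.74 E1.2276
G1 X-4.06 Y4.06 E1.4322
G1 X-5.74 Y0.00 E1.6368

At z = 12.32 mm: the cone: at t=0.632 of its height the radius interpolates to r₁+(r₂−r₁)t = 5.736, giving a regular 8-gon of that circumradius; the sphere at (0.5, -0.5) does not reach this height (|z−center|=10.680 > r=8.5); Merging all regions: only the cone is present, so the union is just that shape — 1 connected region. The outline is a single polygon with 8 vertices. Extrusion per mm of travel: 0.4 × 0.28 / (π × 0.875²) = 0.046564. Accumulating E over each segment gives final E = 1.6368.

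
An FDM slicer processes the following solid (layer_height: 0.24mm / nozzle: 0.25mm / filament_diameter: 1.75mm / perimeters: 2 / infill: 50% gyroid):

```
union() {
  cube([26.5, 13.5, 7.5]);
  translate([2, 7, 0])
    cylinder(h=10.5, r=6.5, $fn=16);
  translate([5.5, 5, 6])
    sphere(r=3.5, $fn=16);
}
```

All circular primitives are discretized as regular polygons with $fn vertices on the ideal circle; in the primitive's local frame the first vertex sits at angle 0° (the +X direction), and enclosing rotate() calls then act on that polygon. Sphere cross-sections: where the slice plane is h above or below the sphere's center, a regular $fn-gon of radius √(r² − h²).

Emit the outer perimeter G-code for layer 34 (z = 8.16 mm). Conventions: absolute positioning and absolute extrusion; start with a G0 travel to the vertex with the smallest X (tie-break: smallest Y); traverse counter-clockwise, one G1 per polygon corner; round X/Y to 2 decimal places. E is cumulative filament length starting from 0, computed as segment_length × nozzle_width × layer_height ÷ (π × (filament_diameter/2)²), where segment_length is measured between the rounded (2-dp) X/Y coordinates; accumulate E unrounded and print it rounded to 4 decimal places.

G0 X-4.50 Y7.00 Z8.16
G1 X-4.01 Y4.51 E0.0633
G1 X-2.60 Y2.40 E0.1266
G1 X-0.49 Y0.99 E0.1899
G1 X2.00 Y0.50 E0.2532
G1 X4.49 Y0.99 E0.3165
G1 X6.60 Y2.40 E0.3798
G1 X6.69 Y2.55 E0.3842
G1 X7.45 Y3.05 E0.4069
G1 X8.04 Y3.95 E0.4337
G1 X8.25 Y5.00 E0.4604
G1 X8.18 Y5.38 E0.4701
G1 X8.50 Y7.00 E0.5113
G1 X8.01 Y9.49 E0.5746
G1 X6.60 Y11.60 E0.6379
G1 X4.49 Y13.01 E0.7012
G1 X2.00 Y13.50 E0.7645
G1 X-0.49 Y13.01 E0.8278
G1 X-2.60 Y11.60 E0.8911
G1 X-4.01 Y9.49 E0.9544
G1 X-4.50 Y7.00 E1.0177

At z = 8.16 mm: the cube does not reach this height (z outside [0, 7.5]); the r=6.5 cylinder at (2, 7) contributes a regular 16-gon of circumradius 6.5; the r=3.5 sphere at (5.5, 5) contributes a regular 16-gon of circumradius √(3.5²−2.16²) = 2.754; Taking the union: the regions partially overlap (shared area 22.48 mm²), so overlapping operands fuse into one piece — 1 connected region. The outline is a single polygon with 20 vertices. Extrusion per mm of travel: 0.25 × 0.24 / (π × 0.875²) = 0.024945. Accumulating E over each segment gives final E = 1.0177.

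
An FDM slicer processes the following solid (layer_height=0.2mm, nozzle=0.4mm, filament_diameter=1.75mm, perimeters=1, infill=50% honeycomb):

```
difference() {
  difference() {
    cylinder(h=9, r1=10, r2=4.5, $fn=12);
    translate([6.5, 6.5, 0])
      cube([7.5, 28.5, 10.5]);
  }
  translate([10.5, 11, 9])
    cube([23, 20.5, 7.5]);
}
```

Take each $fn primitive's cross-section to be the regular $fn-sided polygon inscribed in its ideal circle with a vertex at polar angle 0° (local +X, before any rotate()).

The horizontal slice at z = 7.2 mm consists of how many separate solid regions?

1

At z = 7.2 mm: the cone: at t=0.800 of its height the radius interpolates to r₁+(r₂−r₁)t = 5.600, giving a regular 12-gon of that circumradius; the cube at (6.5, 6.5) is present — its section is the full 7.5×28.5 rectangle; After the difference (first − rest): starting from the cone, the 7.5×28.5 cube at (6.5, 6.5) misses the remaining region (no effect) — 1 connected region; the cube at (10.5, 11) is not intersected at this z (z outside [9, 16.5]); Taking the first minus the rest: none of the subtracted shapes is present at this height, so the result so far is unchanged — 1 connected region. The result has 1 disconnected region.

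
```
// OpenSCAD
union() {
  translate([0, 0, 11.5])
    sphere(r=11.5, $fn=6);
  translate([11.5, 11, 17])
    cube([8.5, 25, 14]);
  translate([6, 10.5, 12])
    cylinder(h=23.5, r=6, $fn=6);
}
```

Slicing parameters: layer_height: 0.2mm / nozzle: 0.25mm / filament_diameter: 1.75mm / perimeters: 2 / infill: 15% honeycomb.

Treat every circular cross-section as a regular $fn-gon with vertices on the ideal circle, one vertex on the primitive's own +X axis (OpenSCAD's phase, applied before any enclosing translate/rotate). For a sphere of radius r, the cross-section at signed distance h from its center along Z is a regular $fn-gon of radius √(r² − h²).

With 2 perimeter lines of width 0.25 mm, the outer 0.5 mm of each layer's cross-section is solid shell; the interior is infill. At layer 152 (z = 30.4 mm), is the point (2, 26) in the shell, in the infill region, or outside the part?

At z = 30.4 mm: the sphere does not reach this height (|z−center|=18.900 > r=11.5); the cube at (11.5, 11) (footprint 8.5×25) is included at this height; the r=6 cylinder at (6, 10.5) gives a regular 6-gon of circumradius 6 (constant along its height); Combining (union): the regions partially overlap (shared area 0.04 mm²), so overlapping operands fuse into one piece — 1 connected region. Overall, the cross-section is a single solid region. The nearest boundary edge runs (11.50, 11.37)→(11.50, 36.00); distance from the point to it = 9.50 mm. The point is not inside any of the regions above, so it lies outside the cross-section (9.50 mm from the nearest boundary).

outside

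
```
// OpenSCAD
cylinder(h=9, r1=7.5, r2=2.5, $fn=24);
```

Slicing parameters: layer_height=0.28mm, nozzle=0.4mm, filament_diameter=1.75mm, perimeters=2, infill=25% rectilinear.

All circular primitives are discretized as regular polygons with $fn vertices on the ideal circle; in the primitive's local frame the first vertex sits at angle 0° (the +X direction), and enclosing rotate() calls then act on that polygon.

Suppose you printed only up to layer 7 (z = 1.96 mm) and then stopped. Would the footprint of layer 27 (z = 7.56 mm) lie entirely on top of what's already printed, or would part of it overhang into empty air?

entirely on top

Compare the two slices. At z = 1.96: the cone: at t=0.218 of its height the radius interpolates to r₁+(r₂−r₁)t = 6.411, giving a regular 24-gon of that circumradius (area = (24/2)·6.411²·sin(360°/24) = 127.66 mm²). At z = 7.56: the cone (r1=7.5→r2=2.5) has section circumradius 3.300 here — a regular 24-gon (area = (24/2)·3.300²·sin(360°/24) = 33.82 mm²). Checking containment: the cross-section at z = 7.56 is a subset of the cross-section at z = 1.96.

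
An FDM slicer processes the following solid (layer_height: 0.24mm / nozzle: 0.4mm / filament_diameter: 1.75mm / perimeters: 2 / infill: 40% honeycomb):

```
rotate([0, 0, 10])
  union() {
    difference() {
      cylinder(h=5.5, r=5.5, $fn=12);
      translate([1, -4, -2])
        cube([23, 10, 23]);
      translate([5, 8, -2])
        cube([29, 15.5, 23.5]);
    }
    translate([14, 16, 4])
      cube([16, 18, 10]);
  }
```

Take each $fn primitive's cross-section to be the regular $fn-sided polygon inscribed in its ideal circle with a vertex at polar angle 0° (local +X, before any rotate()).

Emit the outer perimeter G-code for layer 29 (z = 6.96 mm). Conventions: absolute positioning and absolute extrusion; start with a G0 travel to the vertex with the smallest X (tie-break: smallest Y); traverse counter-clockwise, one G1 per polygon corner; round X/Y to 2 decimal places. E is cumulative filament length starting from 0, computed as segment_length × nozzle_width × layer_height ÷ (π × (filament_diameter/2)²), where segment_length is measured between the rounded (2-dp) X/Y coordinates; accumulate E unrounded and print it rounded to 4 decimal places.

At z = 6.96 mm: the cylinder does not reach this height (z outside [0, 5.5]); the cube at (1, -4) is present — its section is the full 23×10 rectangle; the 29×15.5 cube at (5, 8) contributes its full rectangle; Taking the first minus the rest: the first operand is absent here, so nothing remains; the cube at (14, 16) (footprint 16×18) is included at this height; Taking the union: only the 16×18 cube at (14, 16) is present, so the union is just that shape — 1 connected region; (whole slice rotated 10° about Z — lengths, areas and connectivity unchanged). The outline is a single polygon with 4 vertices. Extrusion per mm of travel: 0.4 × 0.24 / (π × 0.875²) = 0.039912. Accumulating E over each segment gives final E = 2.7138.

G0 X7.88 Y35.91 Z6.96
G1 X11.01 Y18.19 E0.7182
G1 X26.77 Y20.97 E1.3569
G1 X23.64 Y38.69 E2.0751
G1 X7.88 Y35.91 E2.7138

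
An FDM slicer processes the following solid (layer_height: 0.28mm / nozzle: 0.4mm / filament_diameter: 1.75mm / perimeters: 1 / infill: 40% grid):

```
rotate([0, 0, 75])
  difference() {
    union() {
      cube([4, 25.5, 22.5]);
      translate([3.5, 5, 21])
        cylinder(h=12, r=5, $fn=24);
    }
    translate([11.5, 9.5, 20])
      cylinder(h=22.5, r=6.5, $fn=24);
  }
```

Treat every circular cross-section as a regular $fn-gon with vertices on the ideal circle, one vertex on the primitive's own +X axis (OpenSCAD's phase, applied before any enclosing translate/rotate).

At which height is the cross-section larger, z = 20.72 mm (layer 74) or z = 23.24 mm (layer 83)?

Layer 74 (z = 20.72): the 4×25.5 cube contributes its full rectangle (area 102.00 mm²); the cylinder at (3.5, 5) is not intersected at this z (z outside [21, 33]); Combining (union): only the 4×25.5 cube is present, so the union is just that shape — area = 102.00 mm²; the cylinder at (11.5, 9.5): section is a regular 24-gon, circumradius r=6.5 (area = (24/2)·6.500²·sin(360°/24) = 131.22 mm²); Taking the first minus the rest: starting from that combined region (102.00 mm²), the r=6.5 cylinder at (11.5, 9.5) misses the remaining region (no effect) — area = 102.00 mm²; (whole slice rotated 75° about Z — lengths, areas and connectivity unchanged). So its area = 102.00 mm². Layer 83 (z = 23.24): the cube is not intersected at this z (z outside [0, 22.5]); the r=5 cylinder at (3.5, 5) gives a regular 24-gon of circumradius 5 (constant along its height) (area = (24/2)·5.000²·sin(360°/24) = 77.65 mm²); Combining (union): only the r=5 cylinder at (3.5, 5) is present, so the union is just that shape — area = 77.65 mm²; the r=6.5 cylinder at (11.5, 9.5) contributes a regular 24-gon of circumradius 6.5 (area = (24/2)·6.500²·sin(360°/24) = 131.22 mm²); After the difference (first − rest): starting from that combined region (77.65 mm²), the r=6.5 cylinder at (11.5, 9.5) partially overlaps it — only the 10.36 mm² overlap (of its 131.22 mm²) is removed, clipping the outline — area = 67.29 mm²; (whole slice rotated 75° about Z — lengths, areas and connectivity unchanged). So its area = 67.29 mm². Layer 74 is larger (102.00 vs 67.29 mm²).

layer 74 (z = 20.72 mm)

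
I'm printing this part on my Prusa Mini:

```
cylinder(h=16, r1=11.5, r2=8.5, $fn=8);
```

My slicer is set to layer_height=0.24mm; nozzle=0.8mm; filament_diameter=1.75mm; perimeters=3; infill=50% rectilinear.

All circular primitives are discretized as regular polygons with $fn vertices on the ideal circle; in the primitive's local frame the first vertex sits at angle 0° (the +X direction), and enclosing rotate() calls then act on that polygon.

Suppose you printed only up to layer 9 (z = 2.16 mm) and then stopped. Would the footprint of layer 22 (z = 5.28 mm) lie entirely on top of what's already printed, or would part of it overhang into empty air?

Compare the two slices. At z = 2.16: the cone: at t=0.135 of its height the radius interpolates to r₁+(r₂−r₁)t = 11.095, giving a regular 8-gon of that circumradius (area = (8/2)·11.095²·sin(360°/8) = 348.18 mm²). At z = 5.28: the cone (r1=11.5→r2=8.5) has section circumradius 10.510 here — a regular 8-gon (area = (8/2)·10.510²·sin(360°/8) = 312.43 mm²). Checking containment: the cross-section at z = 5.28 is a subset of the cross-section at z = 2.16.

entirely on top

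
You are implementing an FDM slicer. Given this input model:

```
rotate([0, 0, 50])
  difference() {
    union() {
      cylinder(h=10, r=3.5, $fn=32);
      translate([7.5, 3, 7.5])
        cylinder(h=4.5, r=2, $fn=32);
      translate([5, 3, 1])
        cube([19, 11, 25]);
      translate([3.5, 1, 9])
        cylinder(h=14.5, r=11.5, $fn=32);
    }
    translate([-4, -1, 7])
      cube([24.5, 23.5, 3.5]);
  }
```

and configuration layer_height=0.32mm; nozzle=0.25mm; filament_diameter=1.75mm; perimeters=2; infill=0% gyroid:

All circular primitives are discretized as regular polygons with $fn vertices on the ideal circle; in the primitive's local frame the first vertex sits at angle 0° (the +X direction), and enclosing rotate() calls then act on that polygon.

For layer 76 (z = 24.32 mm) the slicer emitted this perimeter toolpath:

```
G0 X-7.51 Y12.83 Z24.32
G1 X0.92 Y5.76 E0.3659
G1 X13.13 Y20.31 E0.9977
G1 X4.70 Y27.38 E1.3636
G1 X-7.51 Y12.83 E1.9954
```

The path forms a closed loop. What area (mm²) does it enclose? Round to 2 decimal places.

Apply the shoelace formula to the sequence of (X, Y) vertices; enclosed area = 208.98 mm².

208.98 mm²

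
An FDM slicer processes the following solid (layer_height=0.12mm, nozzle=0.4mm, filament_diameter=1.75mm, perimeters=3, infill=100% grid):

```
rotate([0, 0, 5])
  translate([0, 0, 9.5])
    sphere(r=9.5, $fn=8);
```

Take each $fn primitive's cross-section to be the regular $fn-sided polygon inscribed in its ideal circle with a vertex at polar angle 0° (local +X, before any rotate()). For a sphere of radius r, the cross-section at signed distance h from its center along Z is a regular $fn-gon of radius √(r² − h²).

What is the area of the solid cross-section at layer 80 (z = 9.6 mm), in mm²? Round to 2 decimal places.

At z = 9.6 mm: the r=9.5 sphere slices to a regular 8-gon of circumradius 9.499 (√(r²−h²) with h=0.1 from center) (area = (8/2)·9.499²·sin(360°/8) = 255.24 mm²); (rotated 5° about Z; rotation is an isometry so areas/perimeters/island counts are preserved). Overall, the cross-section is a single solid region. Net area = 255.24 mm².

255.24 mm²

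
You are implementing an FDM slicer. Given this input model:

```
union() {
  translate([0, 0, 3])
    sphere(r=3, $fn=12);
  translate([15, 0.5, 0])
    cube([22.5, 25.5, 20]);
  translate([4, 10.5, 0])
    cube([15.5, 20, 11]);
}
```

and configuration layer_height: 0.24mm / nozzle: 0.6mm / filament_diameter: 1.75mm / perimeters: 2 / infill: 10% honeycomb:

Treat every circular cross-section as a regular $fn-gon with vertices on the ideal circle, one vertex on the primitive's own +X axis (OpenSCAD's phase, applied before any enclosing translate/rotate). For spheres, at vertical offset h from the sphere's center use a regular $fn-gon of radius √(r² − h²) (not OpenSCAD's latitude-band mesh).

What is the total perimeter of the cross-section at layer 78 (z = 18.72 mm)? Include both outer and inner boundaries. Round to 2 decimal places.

96.00 mm

At z = 18.72 mm: the sphere is not intersected at this z (|z−center|=15.720 > r=3); the cube at (15, 0.5) (footprint 22.5×25.5) is included at this height (perimeter 96.00 mm); the cube at (4, 10.5) is not intersected at this z (z outside [0, 11]); Merging all regions: only the 22.5×25.5 cube at (15, 0.5) is present, so the union is just that shape — boundary = 96.00 mm. Overall, the cross-section is a single solid region. Total boundary length (outer) = 96.00 mm.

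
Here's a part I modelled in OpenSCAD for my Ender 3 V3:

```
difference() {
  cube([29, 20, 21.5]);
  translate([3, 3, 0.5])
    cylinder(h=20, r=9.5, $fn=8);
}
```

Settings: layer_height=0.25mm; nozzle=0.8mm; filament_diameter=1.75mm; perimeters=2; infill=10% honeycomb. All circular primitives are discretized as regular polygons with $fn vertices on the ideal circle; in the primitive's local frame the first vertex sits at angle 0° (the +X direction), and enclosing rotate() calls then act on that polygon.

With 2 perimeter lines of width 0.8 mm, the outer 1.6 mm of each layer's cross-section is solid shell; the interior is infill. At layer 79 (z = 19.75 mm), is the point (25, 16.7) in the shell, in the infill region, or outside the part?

infill

At z = 19.75 mm: the 29×20 cube contributes its full rectangle; the r=9.5 cylinder at (3, 3) gives a regular 8-gon of circumradius 9.5 (constant along its height); Subtracting the remaining from the first: starting from the 29×20 cube, the r=9.5 cylinder at (3, 3) partially overlaps it — only the 126.09 mm² overlap (of its 255.27 mm²) is removed, clipping the outline — 1 connected region. Overall, the cross-section is a single solid region. The nearest boundary edge runs (0.00, 20.00)→(29.00, 20.00); distance from the point to it = 3.30 mm. The point is inside the cross-section and 3.30 mm from the nearest boundary — more than the 1.6 mm shell width (2 × 0.8), so it's in the infill interior.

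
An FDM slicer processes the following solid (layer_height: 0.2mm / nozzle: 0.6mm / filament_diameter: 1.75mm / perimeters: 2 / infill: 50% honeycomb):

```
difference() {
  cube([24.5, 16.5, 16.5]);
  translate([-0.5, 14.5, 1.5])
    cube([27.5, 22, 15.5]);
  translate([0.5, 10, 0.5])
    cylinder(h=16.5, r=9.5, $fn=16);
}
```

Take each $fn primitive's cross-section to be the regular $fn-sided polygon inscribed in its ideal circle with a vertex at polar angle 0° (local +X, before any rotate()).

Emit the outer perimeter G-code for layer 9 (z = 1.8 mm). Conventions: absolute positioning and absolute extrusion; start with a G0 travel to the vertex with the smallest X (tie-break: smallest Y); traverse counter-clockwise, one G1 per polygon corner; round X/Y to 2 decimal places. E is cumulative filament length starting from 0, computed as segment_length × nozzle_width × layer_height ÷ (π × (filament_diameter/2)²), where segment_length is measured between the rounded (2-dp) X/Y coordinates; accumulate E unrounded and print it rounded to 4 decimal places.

At z = 1.8 mm: the 24.5×16.5 cube contributes its full rectangle; the 27.5×22 cube at (-0.5, 14.5) contributes its full rectangle; the r=9.5 cylinder at (0.5, 10) gives a regular 16-gon of circumradius 9.5 (constant along its height); After the difference (first − rest): starting from the 24.5×16.5 cube, the 27.5×22 cube at (-0.5, 14.5) partially overlaps it — only the 49.00 mm² overlap (of its 605.00 mm²) is removed, clipping the outline; the r=9.5 cylinder at (0.5, 10) partially overlaps it — only the 116.61 mm² overlap (of its 276.30 mm²) is removed, clipping the outline — 1 connected region. The outline is a single polygon with 11 vertices. Extrusion per mm of travel: 0.6 × 0.2 / (π × 0.875²) = 0.049890. Accumulating E over each segment gives final E = 3.7662.

G0 X0.00 Y0.00 Z1.80
G1 X24.50 Y0.00 E1.2223
G1 X24.50 Y14.50 E1.9457
G1 X8.70 Y14.50 E2.7340
G1 X9.28 Y13.64 E2.7857
G1 X10.00 Y10.00 E2.9709
G1 X9.28 Y6.36 E3.1560
G1 X7.22 Y3.28 E3.3408
G1 X4.14 Y1.22 E3.5257
G1 X0.50 Y0.50 E3.7108
G1 X0.00 Y0.60 E3.7363
G1 X0.00 Y0.00 E3.7662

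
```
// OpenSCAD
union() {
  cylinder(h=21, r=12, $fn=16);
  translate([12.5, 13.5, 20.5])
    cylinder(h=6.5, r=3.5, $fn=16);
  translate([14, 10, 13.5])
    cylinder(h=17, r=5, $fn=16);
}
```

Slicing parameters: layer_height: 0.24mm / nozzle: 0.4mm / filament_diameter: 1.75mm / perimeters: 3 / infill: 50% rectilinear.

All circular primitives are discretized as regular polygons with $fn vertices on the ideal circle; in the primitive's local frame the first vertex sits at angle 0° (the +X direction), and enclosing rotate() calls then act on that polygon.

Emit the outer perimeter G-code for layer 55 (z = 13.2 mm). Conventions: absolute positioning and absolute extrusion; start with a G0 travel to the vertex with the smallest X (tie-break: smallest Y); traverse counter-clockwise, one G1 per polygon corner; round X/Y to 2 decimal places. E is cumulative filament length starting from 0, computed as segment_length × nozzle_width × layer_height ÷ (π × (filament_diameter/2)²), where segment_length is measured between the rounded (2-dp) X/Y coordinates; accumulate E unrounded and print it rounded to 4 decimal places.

At z = 13.2 mm: the r=12 cylinder contributes a regular 16-gon of circumradius 12; the cylinder at (12.5, 13.5) is absent (z outside [20.5, 27]); the cylinder at (14, 10) is absent (z outside [13.5, 30.5]); Combining (union): only the r=12 cylinder is present, so the union is just that shape — 1 connected region. The outline is a single polygon with 16 vertices. Extrusion per mm of travel: 0.4 × 0.24 / (π × 0.875²) = 0.039912. Accumulating E over each segment gives final E = 2.9907.

G0 X-12.00 Y0.00 Z13.20
G1 X-11.09 Y-4.59 E0.1868
G1 X-8.49 Y-8.49 E0.3738
G1 X-4.59 Y-11.09 E0.5609
G1 X0.00 Y-12.00 E0.7477
G1 X4.59 Y-11.09 E0.9344
G1 X8.49 Y-8.49 E1.1215
G1 X11.09 Y-4.59 E1.3086
G1 X12.00 Y0.00 E1.4954
G1 X11.09 Y4.59 E1.6821
G1 X8.49 Y8.49 E1.8692
G1 X4.59 Y11.09 E2.0563
G1 X0.00 Y12.00 E2.2430
G1 X-4.59 Y11.09 E2.4298
G1 X-8.49 Y8.49 E2.6169
G1 X-11.09 Y4.59 E2.8040
G1 X-12.00 Y0.00 E2.9907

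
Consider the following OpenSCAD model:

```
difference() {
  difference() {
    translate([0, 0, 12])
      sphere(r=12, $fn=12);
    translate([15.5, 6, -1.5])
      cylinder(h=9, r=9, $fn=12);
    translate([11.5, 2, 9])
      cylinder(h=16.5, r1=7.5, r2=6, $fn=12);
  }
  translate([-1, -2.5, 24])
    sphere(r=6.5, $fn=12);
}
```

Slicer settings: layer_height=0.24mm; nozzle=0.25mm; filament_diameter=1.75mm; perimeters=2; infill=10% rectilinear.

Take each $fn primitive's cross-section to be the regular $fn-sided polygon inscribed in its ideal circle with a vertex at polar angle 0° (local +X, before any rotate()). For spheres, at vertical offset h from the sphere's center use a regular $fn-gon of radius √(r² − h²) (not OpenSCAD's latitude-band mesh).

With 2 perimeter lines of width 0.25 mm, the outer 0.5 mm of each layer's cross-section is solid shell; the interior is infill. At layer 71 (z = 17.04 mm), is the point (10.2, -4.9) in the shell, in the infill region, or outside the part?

At z = 17.04 mm: the r=12 sphere slices to a regular 12-gon of circumradius 10.890 (√(r²−h²) with h=5.04 from center); the cylinder at (15.5, 6) does not reach this height (z outside [-1.5, 7.5]); the cone at (11.5, 2) (r1=7.5→r2=6) has section circumradius 6.769 here — a regular 12-gon; Subtracting the remaining from the first: starting from the r=12 sphere, the cone at (11.5, 2) partially overlaps it — only the 46.78 mm² overlap (of its 137.46 mm²) is removed, clipping the outline — 1 connected region; the sphere at (-1, -2.5) is absent (|z−center|=6.960 > r=6.5); After the difference (first − rest): none of the subtracted shapes is present at this height, so the result so far is unchanged — 1 connected region. Overall, the cross-section is a single solid region. The nearest boundary edge runs (9.74, -4.30)→(9.43, -5.45); distance from the point to it = 0.60 mm. The point is not inside any of the regions above, so it lies outside the cross-section (0.60 mm from the nearest boundary).

outside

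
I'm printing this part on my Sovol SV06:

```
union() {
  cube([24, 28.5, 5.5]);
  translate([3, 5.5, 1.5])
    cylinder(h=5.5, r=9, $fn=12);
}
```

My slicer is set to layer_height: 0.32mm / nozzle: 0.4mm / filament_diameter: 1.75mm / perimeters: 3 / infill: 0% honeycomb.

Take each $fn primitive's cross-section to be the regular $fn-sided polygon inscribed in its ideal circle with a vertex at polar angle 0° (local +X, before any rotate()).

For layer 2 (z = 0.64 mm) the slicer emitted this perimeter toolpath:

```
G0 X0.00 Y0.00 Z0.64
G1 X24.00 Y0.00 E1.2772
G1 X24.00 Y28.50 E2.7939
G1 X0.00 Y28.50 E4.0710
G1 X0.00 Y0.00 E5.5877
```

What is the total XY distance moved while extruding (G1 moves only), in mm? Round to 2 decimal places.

Sum the Euclidean lengths of each G1 segment: total = 105.00 mm.

105.00 mm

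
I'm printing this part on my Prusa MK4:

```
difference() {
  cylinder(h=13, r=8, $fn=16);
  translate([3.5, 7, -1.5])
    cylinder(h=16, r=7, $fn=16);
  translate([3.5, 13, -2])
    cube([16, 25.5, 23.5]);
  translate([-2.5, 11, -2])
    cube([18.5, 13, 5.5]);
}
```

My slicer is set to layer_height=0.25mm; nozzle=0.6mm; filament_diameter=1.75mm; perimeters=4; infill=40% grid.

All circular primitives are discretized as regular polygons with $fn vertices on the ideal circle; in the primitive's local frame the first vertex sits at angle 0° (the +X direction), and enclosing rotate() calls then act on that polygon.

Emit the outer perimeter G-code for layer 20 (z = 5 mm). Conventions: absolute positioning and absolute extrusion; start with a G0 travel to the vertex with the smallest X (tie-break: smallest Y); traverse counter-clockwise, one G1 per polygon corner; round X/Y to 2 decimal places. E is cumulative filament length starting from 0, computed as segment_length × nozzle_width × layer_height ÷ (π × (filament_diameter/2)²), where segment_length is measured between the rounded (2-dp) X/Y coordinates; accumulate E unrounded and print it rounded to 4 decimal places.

At z = 5 mm: the r=8 cylinder gives a regular 16-gon of circumradius 8 (constant along its height); the r=7 cylinder at (3.5, 7) gives a regular 16-gon of circumradius 7 (constant along its height); the 16×25.5 cube at (3.5, 13) contributes its full rectangle; the cube at (-2.5, 11) is absent (z outside [-2, 3.5]); After the difference (first − rest): starting from the r=8 cylinder, the r=7 cylinder at (3.5, 7) partially overlaps it — only the 61.70 mm² overlap (of its 150.01 mm²) is removed, clipping the outline; the 16×25.5 cube at (3.5, 13) misses the remaining region (no effect) — 1 connected region. The outline is a single polygon with 19 vertices. Extrusion per mm of travel: 0.6 × 0.25 / (π × 0.875²) = 0.062363. Accumulating E over each segment gives final E = 3.1801.

G0 X-8.00 Y0.00 Z5.00
G1 X-7.39 Y-3.06 E0.1946
G1 X-5.66 Y-5.66 E0.3893
G1 X-3.06 Y-7.39 E0.5841
G1 X0.00 Y-8.00 E0.7787
G1 X3.06 Y-7.39 E0.9733
G1 X5.66 Y-5.66 E1.1680
G1 X7.39 Y-3.06 E1.3628
G1 X8.00 Y0.00 E1.5574
G1 X7.69 Y1.54 E1.6553
G1 X6.18 Y0.53 E1.7686
G1 X3.50 Y0.00 E1.9390
G1 X0.82 Y0.53 E2.1094
G1 X-1.45 Y2.05 E2.2797
G1 X-2.97 Y4.32 E2.4501
G1 X-3.50 Y7.00 E2.6205
G1 X-3.48 Y7.11 E2.6274
G1 X-5.66 Y5.66 E2.7907
G1 X-7.39 Y3.06 E2.9855
G1 X-8.00 Y0.00 E3.1801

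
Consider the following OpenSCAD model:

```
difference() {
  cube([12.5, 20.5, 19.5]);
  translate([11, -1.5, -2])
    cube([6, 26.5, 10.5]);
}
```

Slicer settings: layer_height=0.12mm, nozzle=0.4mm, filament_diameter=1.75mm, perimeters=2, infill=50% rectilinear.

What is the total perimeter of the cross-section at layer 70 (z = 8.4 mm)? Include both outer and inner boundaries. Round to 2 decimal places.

At z = 8.4 mm: the 12.5×20.5 cube contributes its full rectangle (perimeter 66.00 mm); the 6×26.5 cube at (11, -1.5) contributes its full rectangle (perimeter 65.00 mm); After the difference (first − rest): starting from the 12.5×20.5 cube, the 6×26.5 cube at (11, -1.5) partially overlaps it — only the 30.75 mm² overlap (of its 159.00 mm²) is removed, clipping the outline — boundary = 63.00 mm. Overall, the cross-section is a single solid region. Total boundary length (outer) = 63.00 mm.

63.00 mm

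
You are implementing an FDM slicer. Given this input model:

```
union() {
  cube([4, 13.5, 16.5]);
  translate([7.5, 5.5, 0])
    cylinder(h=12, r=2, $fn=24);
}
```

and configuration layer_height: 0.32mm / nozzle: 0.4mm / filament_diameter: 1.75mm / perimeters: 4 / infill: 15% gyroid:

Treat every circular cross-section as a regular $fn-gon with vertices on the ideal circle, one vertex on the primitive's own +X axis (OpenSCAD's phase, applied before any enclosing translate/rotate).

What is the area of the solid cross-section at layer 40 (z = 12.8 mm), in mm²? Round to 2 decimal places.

54.00 mm²

At z = 12.8 mm: the cube (footprint 4×13.5) is included at this height (area 54.00 mm²); the cylinder at (7.5, 5.5) is absent (z outside [0, 12]); Taking the union: only the 4×13.5 cube is present, so the union is just that shape — area = 54.00 mm². Overall, the cross-section is a single solid region. Net area = 54.00 mm².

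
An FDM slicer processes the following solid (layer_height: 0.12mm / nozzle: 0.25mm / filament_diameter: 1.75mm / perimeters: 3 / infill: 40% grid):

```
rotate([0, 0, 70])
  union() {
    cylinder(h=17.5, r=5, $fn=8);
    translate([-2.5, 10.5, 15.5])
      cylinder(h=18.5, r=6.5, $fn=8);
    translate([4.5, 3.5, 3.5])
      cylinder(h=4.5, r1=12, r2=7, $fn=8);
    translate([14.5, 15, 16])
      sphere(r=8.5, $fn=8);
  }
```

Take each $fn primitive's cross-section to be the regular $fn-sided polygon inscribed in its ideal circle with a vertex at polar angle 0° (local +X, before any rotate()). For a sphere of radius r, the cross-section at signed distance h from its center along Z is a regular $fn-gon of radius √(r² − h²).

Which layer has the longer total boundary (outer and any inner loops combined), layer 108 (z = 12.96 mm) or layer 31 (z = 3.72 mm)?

Layer 108 (z = 12.96): the r=5 cylinder gives a regular 8-gon of circumradius 5 (constant along its height) (perimeter = 2·8·5.000·sin(180°/8) = 30.61 mm); the cylinder at (-2.5, 10.5) is absent (z outside [15.5, 34]); the cone at (4.5, 3.5) is absent (z outside [3.5, 8]); the r=8.5 sphere at (14.5, 15) contributes a regular 8-gon of circumradius √(8.5²−3.04²) = 7.938 (perimeter = 2·8·7.938·sin(180°/8) = 48.60 mm); Merging all regions: the 2 present regions are separate (no shared area or edge), so areas and boundary lengths simply add and each stays a separate island — boundary = 79.22 mm; (rotated 70° about Z; rotation is an isometry so areas/perimeters/island counts are preserved). So its perimeter = 79.22 mm. Layer 31 (z = 3.72): the r=5 cylinder contributes a regular 8-gon of circumradius 5 (perimeter = 2·8·5.000·sin(180°/8) = 30.61 mm); the cylinder at (-2.5, 10.5) is not intersected at this z (z outside [15.5, 34]); the cone at (4.5, 3.5) contributes a regular 8-gon of circumradius 11.756 (interpolated between r1=12 and r2=7 at t=0.049) (perimeter = 2·8·11.756·sin(180°/8) = 71.98 mm); the sphere at (14.5, 15) does not reach this height (|z−center|=12.280 > r=8.5); Combining (union): the r=5 cylinder lies entirely inside the cone at (4.5, 3.5), so the union is just the cone at (4.5, 3.5) — boundary = 71.98 mm; (rotated 70° about Z; rotation is an isometry so areas/perimeters/island counts are preserved). So its perimeter = 71.98 mm. Layer 108 is larger (79.22 vs 71.98 mm).

layer 108 (z = 12.96 mm)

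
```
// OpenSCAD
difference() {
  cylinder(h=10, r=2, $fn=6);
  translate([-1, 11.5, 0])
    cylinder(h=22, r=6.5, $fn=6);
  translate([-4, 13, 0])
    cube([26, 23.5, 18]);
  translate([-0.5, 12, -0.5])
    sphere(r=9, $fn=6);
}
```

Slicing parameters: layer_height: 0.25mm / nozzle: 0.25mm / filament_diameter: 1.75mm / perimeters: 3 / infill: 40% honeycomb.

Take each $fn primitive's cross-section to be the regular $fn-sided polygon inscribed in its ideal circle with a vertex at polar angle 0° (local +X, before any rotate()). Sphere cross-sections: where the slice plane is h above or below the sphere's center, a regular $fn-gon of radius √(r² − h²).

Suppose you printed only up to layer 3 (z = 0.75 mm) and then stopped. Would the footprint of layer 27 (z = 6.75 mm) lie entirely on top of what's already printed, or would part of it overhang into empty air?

Compare the two slices. At z = 0.75: the r=2 cylinder gives a regular 6-gon of circumradius 2 (constant along its height) (area = (6/2)·2.000²·sin(360°/6) = 10.39 mm²); the cylinder at (-1, 11.5): section is a regular 6-gon, circumradius r=6.5 (area = (6/2)·6.500²·sin(360°/6) = 109.77 mm²); the cube at (-4, 13) (footprint 26×23.5) is included at this height (area 611.00 mm²); the sphere at (-0.5, 12): section is a regular 6-gon, circumradius = √(r²−h²) = √(9²−1.25²) = 8.913 (area = (6/2)·8.913²·sin(360°/6) = 206.38 mm²); Taking the first minus the rest: starting from the r=2 cylinder (10.39 mm²), the r=6.5 cylinder at (-1, 11.5) misses the remaining region (no effect); the 26×23.5 cube at (-4, 13) misses the remaining region (no effect); the r=9 sphere at (-0.5, 12) misses the remaining region (no effect) — area = 10.39 mm². At z = 6.75: the r=2 cylinder gives a regular 6-gon of circumradius 2 (constant along its height) (area = (6/2)·2.000²·sin(360°/6) = 10.39 mm²); the cylinder at (-1, 11.5): section is a regular 6-gon, circumradius r=6.5 (area = (6/2)·6.500²·sin(360°/6) = 109.77 mm²); the 26×23.5 cube at (-4, 13) contributes its full rectangle (area 611.00 mm²); the sphere at (-0.5, 12): section is a regular 6-gon, circumradius = √(r²−h²) = √(9²−7.25²) = 5.333 (area = (6/2)·5.333²·sin(360°/6) = 73.88 mm²); Taking the first minus the rest: starting from the r=2 cylinder (10.39 mm²), the r=6.5 cylinder at (-1, 11.5) misses the remaining region (no effect); the 26×23.5 cube at (-4, 13) misses the remaining region (no effect); the r=9 sphere at (-0.5, 12) misses the remaining region (no effect) — area = 10.39 mm². Checking containment: the cross-section at z = 6.75 is a subset of the cross-section at z = 0.75.

entirely on top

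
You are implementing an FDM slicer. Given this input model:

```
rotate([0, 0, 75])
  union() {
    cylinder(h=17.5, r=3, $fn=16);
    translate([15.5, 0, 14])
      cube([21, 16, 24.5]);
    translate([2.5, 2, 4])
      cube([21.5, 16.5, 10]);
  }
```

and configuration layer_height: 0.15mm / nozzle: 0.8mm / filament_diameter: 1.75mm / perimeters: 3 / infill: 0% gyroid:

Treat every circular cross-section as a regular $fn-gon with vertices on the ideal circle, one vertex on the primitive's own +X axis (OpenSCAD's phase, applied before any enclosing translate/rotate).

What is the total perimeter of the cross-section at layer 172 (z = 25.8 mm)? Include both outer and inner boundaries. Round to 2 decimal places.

74.00 mm

At z = 25.8 mm: the cylinder does not reach this height (z outside [0, 17.5]); the cube at (15.5, 0) is present — its section is the full 21×16 rectangle (perimeter 74.00 mm); the cube at (2.5, 2) does not reach this height (z outside [4, 14]); Merging all regions: only the 21×16 cube at (15.5, 0) is present, so the union is just that shape — boundary = 74.00 mm; (whole slice rotated 75° about Z — lengths, areas and connectivity unchanged). Overall, the cross-section is a single solid region. Total boundary length (outer) = 74.00 mm.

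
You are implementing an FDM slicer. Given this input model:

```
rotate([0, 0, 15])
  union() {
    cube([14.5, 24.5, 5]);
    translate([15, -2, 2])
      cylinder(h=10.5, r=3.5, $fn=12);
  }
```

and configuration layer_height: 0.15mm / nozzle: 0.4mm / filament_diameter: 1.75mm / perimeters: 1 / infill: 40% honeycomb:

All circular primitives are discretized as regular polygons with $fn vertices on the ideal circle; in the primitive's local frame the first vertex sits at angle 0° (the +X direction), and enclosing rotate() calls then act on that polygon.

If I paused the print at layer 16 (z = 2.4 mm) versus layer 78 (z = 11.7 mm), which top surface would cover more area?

layer 16 (z = 2.4 mm)

Layer 16 (z = 2.4): the cube is present — its section is the full 14.5×24.5 rectangle (area 355.25 mm²); the r=3.5 cylinder at (15, -2) gives a regular 12-gon of circumradius 3.5 (constant along its height) (area = (12/2)·3.500²·sin(360°/12) = 36.75 mm²); Merging all regions: the regions partially overlap — summed areas 392.00 mm² minus the doubly-counted overlap 2.03 mm² gives 389.97 mm² — area = 389.97 mm²; (whole slice rotated 15° about Z — lengths, areas and connectivity unchanged). So its area = 389.97 mm². Layer 78 (z = 11.7): the cube does not reach this height (z outside [0, 5]); the r=3.5 cylinder at (15, -2) gives a regular 12-gon of circumradius 3.5 (constant along its height) (area = (12/2)·3.500²·sin(360°/12) = 36.75 mm²); Merging all regions: only the r=3.5 cylinder at (15, -2) is present, so the union is just that shape — area = 36.75 mm²; (rotated 15° about Z; rotation is an isometry so areas/perimeters/island counts are preserved). So its area = 36.75 mm². Layer 16 is larger (389.97 vs 36.75 mm²).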